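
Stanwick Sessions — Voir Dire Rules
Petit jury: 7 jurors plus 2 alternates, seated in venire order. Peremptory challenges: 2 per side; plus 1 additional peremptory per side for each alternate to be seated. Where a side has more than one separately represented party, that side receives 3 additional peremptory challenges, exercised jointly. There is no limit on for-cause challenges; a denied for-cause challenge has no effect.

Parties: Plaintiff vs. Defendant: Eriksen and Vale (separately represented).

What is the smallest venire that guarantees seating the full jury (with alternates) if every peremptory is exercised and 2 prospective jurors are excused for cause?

22

Seats to fill: 7 + 2 alternates = 9.
Peremptories — Plaintiff: 2 + 1×2 = 4; Defendant: 2 + 1×2 + 3 = 7; total 11.
For-cause removals: 2.
Minimum venire: 9 + 11 + 2 = 22.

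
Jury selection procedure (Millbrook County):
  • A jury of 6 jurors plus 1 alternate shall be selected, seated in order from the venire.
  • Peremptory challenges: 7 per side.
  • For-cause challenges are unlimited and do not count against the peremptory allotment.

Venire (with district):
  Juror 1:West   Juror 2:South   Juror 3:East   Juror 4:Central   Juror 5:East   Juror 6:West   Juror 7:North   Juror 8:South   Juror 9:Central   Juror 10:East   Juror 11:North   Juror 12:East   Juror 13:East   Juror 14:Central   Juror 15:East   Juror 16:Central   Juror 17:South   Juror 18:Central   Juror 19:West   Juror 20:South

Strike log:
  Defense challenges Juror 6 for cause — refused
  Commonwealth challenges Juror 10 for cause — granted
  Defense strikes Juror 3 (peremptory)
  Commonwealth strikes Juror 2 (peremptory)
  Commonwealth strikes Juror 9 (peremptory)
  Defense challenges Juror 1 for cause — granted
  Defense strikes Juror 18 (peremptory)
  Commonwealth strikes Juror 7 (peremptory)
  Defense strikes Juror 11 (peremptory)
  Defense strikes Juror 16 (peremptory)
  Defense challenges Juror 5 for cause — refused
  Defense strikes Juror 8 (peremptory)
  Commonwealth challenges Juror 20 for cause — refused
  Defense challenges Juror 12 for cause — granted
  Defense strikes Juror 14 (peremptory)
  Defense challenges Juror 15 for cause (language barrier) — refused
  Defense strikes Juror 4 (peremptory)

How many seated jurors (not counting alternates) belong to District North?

Removed: #1, #2, #3, #4, #7, #8, #9, #10, #11, #12, #14, #16, #18.
Seated jurors 1–6: #5, #6, #13, #15, #17, #19 (alternates #20 not counted).
None of those are in District North → 0.

0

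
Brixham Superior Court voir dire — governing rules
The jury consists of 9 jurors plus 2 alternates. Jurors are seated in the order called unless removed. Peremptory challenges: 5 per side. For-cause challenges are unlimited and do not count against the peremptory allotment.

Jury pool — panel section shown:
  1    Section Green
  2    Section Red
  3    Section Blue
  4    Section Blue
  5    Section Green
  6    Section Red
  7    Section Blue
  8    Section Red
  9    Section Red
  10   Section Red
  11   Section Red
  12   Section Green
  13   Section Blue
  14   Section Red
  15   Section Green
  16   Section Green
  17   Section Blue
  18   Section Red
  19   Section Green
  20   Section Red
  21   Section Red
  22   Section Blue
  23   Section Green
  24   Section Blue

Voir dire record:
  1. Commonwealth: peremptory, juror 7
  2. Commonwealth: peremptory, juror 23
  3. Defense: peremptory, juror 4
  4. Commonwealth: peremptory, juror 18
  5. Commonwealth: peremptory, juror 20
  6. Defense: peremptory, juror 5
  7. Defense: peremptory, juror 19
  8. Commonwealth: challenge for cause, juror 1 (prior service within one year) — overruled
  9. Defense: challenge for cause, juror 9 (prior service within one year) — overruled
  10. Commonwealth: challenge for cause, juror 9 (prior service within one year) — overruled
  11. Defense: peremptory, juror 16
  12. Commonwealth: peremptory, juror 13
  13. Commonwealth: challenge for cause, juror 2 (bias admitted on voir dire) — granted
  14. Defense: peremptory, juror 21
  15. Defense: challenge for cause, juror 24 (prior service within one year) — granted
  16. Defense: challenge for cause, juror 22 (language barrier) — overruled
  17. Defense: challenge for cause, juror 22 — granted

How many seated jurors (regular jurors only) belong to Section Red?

Removed: #2, #4, #5, #7, #13, #16, #18, #19, #20, #21, #22, #23, #24.
Seated jurors 1–9: #1, #3, #6, #8, #9, #10, #11, #12, #14 (alternates #15, #17 not counted).
Of those, in Section Red: #6, #8, #9, #10, #11, #14 → 6.

6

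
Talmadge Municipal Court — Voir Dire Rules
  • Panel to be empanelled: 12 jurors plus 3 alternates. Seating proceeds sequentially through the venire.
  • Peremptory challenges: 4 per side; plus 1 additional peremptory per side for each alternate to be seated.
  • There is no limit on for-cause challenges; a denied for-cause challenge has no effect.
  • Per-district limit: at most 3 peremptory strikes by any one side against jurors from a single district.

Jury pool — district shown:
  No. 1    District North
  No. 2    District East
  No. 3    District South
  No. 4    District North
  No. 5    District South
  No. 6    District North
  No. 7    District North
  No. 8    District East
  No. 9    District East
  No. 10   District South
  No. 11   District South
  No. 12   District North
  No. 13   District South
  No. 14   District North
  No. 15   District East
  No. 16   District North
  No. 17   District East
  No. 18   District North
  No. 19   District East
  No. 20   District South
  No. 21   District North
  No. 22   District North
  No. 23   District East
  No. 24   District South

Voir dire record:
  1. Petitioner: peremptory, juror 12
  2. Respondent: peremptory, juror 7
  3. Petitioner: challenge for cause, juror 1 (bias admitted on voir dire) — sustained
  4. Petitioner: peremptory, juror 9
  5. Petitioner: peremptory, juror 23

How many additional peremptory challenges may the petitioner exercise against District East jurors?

Petitioner peremptories so far: #12, #9, #23 — 3 of 7 used, 4 left overall.
Against District East: #9, #23 — 2 used; per-district cap 3 leaves 1.
Binding limit: min(4, 1) = 1.

1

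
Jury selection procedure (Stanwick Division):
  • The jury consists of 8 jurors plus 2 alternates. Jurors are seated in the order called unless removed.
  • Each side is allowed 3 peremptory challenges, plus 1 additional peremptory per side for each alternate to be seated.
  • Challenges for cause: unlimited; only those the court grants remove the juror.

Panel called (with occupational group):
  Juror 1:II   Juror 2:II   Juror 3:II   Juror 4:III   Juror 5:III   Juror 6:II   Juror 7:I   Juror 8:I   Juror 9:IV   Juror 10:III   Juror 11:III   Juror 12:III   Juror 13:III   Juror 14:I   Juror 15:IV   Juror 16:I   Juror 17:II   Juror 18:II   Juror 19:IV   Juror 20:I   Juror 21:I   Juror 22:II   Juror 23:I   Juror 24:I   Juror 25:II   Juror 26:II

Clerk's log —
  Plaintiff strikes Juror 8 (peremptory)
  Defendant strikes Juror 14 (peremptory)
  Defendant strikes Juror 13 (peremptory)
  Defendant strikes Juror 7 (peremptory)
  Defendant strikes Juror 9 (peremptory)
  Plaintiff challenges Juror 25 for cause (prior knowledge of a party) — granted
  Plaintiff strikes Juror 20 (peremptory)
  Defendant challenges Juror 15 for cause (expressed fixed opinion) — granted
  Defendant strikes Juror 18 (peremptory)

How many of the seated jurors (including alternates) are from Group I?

1

Removed: #7, #8, #9, #13, #14, #15, #18, #20, #25.
Seated (10 incl. alternates): #1, #2, #3, #4, #5, #6, #10, #11, #12, #16.
Of those, in Group I: #16 → 1.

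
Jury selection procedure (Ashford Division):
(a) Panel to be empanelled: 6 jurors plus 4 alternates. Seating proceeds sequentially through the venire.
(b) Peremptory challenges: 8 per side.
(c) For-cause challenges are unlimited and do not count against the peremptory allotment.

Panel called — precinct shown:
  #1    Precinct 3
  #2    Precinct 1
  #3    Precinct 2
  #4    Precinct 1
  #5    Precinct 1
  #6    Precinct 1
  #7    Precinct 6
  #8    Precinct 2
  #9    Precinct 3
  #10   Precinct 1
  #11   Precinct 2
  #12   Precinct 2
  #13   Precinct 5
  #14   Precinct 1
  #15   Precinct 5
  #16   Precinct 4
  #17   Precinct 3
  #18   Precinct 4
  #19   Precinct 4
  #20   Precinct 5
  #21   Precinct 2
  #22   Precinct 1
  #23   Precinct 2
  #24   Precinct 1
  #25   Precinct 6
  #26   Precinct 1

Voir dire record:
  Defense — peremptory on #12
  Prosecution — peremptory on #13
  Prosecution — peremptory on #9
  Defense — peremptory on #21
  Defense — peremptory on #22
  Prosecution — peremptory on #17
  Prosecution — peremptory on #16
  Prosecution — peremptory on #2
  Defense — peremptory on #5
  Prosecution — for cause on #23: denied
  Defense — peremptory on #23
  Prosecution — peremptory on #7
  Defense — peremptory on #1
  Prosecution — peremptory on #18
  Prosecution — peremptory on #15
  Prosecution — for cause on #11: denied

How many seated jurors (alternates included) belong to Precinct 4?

1

Removed: #1, #2, #5, #7, #9, #12, #13, #15, #16, #17, #18, #21, #22, #23.
Seated (10 incl. alternates): #3, #4, #6, #8, #10, #11, #14, #19, #20, #24.
Of those, in Precinct 4: #19 → 1.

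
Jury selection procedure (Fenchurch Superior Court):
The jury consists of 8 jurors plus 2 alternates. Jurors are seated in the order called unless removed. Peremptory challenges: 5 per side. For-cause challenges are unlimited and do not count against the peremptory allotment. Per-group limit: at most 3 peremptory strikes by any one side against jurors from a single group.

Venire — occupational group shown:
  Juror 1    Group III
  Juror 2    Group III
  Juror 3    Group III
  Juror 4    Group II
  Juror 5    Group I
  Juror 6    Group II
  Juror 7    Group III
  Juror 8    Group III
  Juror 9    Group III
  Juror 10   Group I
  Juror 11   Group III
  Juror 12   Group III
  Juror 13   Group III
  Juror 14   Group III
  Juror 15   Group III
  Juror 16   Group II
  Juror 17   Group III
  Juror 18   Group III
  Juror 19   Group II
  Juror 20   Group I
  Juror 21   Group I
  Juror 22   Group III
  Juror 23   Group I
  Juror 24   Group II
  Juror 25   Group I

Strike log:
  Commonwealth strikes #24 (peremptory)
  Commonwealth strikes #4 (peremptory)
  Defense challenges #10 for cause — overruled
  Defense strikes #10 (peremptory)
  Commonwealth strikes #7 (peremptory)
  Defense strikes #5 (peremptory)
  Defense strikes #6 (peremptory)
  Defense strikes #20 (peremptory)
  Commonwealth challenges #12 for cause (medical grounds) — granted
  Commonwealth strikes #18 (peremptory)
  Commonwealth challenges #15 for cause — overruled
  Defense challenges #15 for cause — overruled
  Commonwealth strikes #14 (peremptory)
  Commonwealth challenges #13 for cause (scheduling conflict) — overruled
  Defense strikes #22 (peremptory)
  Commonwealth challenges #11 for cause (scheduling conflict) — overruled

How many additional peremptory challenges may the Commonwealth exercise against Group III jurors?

0

Commonwealth peremptories so far: #24, #4, #7, #18, #14 — 5 of 5 used, 0 left overall.
Against Group III: #7, #18, #14 — 3 used; per-group cap 3 leaves 0.
Binding limit: min(0, 0) = 0.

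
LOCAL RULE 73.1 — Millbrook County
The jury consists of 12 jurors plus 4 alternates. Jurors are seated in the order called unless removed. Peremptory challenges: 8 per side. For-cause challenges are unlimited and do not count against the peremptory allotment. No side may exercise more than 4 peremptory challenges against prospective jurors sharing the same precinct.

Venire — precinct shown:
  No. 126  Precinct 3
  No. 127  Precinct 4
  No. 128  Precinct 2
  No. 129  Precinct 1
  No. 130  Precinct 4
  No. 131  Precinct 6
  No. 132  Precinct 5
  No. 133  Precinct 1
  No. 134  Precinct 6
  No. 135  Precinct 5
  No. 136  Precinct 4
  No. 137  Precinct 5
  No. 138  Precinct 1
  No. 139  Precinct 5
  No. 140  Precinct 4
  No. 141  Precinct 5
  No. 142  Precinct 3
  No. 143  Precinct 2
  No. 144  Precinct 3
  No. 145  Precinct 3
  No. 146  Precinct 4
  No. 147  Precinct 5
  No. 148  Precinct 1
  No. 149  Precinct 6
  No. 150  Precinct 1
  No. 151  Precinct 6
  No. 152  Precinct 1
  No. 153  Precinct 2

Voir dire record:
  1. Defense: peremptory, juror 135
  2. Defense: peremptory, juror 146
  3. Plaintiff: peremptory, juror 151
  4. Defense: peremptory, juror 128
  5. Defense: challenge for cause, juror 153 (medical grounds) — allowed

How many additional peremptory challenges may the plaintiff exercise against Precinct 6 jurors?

Plaintiff peremptories so far: #151 — 1 of 8 used, 7 left overall.
Against Precinct 6: #151 — 1 used; per-precinct cap 4 leaves 3.
Binding limit: min(7, 3) = 3.

3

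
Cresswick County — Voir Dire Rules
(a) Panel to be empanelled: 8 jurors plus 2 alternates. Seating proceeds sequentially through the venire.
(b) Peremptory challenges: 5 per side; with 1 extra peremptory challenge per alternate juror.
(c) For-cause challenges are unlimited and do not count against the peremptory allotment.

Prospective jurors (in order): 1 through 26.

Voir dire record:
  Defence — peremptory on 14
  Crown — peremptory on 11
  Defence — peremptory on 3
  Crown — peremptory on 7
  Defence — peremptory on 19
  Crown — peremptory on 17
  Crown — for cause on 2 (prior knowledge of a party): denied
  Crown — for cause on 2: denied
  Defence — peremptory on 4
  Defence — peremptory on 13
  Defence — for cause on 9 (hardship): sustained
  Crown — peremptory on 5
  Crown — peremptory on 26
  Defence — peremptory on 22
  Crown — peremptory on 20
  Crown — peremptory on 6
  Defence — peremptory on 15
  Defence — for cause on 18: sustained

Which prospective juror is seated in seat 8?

Removed: #3, #4, #5, #6, #7, #9, #11, #13, #14, #15, #17, #18, #19, #20, #22, #26. (#2 stays — for-cause denied.)
Seating in order: seats 1–8 → #1, #2, #8, #10, #12, #16, #21, #23; alternates → #24, #25.
So seat 8 is #23.

23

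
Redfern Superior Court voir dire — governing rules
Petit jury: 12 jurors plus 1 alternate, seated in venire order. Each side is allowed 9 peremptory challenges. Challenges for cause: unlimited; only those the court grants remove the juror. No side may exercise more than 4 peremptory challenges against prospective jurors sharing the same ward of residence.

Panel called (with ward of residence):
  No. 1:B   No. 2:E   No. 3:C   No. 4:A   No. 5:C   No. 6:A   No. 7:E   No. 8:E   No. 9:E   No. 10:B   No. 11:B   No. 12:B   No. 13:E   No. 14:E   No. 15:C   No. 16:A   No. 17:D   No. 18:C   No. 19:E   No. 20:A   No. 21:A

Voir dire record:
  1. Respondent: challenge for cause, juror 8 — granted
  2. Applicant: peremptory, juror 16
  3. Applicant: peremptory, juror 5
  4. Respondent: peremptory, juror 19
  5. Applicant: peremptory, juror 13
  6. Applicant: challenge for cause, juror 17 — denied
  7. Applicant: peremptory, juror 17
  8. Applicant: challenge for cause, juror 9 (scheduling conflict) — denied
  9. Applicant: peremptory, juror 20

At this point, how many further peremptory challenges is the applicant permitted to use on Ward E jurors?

Applicant peremptories so far: #16, #5, #13, #17, #20 — 5 of 9 used, 4 left overall.
Against Ward E: #13 — 1 used; per-ward cap 4 leaves 3.
Binding limit: min(4, 3) = 3.

3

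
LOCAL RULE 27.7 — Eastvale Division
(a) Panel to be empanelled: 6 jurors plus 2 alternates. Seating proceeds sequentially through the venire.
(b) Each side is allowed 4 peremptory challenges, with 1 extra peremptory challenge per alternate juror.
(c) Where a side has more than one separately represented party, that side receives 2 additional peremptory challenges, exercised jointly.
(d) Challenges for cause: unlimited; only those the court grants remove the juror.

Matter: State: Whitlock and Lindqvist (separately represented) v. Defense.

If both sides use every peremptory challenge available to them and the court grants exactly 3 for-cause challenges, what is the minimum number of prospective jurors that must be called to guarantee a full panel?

Seats to fill: 6 + 2 alternates = 8.
Peremptories — State: 4 + 1×2 + 2 = 8; Defense: 4 + 1×2 = 6; total 14.
For-cause removals: 3.
Minimum venire: 8 + 14 + 3 = 25.

25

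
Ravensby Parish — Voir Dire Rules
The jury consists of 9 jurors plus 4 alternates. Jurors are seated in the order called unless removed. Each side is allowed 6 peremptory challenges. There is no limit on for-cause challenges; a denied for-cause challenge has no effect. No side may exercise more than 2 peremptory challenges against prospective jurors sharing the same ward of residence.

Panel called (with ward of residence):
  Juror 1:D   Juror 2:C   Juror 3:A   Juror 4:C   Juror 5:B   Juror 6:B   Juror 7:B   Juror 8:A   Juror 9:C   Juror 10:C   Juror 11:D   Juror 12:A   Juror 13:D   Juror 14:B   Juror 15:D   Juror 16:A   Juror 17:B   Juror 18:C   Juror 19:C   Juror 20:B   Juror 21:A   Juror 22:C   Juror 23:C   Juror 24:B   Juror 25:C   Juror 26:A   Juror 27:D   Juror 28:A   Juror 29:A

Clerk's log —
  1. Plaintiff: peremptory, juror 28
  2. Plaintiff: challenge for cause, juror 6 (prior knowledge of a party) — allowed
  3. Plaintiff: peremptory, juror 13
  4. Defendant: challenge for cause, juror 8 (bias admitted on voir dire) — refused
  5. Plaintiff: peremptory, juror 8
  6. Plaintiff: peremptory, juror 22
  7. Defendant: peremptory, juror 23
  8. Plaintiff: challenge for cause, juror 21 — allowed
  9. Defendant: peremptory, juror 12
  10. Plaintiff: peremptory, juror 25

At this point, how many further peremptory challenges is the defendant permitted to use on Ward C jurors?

1

Defendant peremptories so far: #23, #12 — 2 of 6 used, 4 left overall.
Against Ward C: #23 — 1 used; per-ward cap 2 leaves 1.
Binding limit: min(4, 1) = 1.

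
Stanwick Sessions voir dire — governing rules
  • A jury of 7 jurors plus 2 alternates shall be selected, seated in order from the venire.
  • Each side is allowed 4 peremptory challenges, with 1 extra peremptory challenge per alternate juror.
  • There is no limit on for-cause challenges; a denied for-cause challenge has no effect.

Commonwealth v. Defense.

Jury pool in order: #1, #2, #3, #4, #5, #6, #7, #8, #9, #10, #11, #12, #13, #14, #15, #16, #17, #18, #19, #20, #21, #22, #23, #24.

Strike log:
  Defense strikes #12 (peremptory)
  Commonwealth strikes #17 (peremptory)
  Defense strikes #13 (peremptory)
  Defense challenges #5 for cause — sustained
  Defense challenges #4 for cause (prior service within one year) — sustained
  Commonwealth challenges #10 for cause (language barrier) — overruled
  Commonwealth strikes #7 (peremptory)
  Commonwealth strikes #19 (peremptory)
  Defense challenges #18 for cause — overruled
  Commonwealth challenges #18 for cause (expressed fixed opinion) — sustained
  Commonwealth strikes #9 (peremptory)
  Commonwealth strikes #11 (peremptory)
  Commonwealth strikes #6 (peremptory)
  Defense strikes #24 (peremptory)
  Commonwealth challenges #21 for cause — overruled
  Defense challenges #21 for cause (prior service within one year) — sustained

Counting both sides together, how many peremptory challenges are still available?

Commonwealth allotment: 4 base + 1 × 2 alternates = 6. Defense allotment: 4 base + 1 × 2 alternates = 6.
Commonwealth peremptories used: #17, #7, #19, #9, #11, #6 — 6 (for-cause on #10, #18, #21 don't count).
Defense peremptories used: #12, #13, #24 — 3 (for-cause on #5, #4, #18, #21 don't count).
Remaining: (6 − 6) + (6 − 3) = 3.

3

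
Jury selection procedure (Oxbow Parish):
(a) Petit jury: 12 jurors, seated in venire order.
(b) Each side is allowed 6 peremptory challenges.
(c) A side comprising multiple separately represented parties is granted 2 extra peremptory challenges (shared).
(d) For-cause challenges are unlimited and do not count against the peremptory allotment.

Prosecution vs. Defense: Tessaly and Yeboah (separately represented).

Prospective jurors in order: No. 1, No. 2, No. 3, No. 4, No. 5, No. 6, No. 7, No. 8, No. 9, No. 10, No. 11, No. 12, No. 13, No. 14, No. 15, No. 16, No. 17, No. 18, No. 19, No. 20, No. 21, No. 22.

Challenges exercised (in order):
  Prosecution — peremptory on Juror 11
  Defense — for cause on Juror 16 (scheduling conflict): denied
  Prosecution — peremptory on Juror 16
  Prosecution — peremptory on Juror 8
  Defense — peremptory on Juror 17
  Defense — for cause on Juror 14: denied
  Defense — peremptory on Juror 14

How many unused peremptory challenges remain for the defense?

6

Defense allotment: 6 base + 2 multi-party = 8.
Defense peremptories used: #17, #14 — 2 (for-cause on #16, #14 don't count).
Remaining: 8 − 2 = 6.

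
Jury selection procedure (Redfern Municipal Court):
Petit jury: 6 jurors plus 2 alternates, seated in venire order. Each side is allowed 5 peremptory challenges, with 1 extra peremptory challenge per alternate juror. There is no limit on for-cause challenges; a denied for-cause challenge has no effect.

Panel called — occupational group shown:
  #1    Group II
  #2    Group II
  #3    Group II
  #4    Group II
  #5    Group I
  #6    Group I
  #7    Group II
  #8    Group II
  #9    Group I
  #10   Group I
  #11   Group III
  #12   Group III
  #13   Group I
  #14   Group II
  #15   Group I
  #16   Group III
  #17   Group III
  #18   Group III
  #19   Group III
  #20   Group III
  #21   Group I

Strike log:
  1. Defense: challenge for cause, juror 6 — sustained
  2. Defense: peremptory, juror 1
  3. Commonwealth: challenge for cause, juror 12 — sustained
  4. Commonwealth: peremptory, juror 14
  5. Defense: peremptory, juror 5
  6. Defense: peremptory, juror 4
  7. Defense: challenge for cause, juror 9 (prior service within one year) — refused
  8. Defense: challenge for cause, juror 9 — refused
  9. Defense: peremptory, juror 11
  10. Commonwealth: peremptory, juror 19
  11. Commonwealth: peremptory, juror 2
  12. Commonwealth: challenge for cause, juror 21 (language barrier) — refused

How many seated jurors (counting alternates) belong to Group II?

Removed: #1, #2, #4, #5, #6, #11, #12, #14, #19.
Seated (8 incl. alternates): #3, #7, #8, #9, #10, #13, #15, #16.
Of those, in Group II: #3, #7, #8 → 3.

3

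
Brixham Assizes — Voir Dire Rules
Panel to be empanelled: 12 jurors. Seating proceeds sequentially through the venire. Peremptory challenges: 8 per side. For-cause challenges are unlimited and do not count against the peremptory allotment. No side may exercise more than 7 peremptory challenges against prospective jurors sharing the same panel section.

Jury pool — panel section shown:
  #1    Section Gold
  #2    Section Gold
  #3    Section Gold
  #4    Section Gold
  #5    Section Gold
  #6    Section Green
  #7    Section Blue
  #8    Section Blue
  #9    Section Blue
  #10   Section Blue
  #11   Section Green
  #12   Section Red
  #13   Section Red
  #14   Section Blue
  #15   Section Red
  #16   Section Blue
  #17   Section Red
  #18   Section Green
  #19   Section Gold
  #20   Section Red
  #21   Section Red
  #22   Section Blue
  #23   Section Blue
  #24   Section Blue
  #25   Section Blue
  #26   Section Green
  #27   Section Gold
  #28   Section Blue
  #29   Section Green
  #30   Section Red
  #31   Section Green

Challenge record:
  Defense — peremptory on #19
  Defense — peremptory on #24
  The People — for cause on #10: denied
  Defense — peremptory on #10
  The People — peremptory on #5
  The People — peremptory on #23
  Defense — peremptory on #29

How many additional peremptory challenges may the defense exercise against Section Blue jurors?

Defense peremptories so far: #19, #24, #10, #29 — 4 of 8 used, 4 left overall.
Against Section Blue: #24, #10 — 2 used; per-section cap 7 leaves 5.
Binding limit: min(4, 5) = 4.

4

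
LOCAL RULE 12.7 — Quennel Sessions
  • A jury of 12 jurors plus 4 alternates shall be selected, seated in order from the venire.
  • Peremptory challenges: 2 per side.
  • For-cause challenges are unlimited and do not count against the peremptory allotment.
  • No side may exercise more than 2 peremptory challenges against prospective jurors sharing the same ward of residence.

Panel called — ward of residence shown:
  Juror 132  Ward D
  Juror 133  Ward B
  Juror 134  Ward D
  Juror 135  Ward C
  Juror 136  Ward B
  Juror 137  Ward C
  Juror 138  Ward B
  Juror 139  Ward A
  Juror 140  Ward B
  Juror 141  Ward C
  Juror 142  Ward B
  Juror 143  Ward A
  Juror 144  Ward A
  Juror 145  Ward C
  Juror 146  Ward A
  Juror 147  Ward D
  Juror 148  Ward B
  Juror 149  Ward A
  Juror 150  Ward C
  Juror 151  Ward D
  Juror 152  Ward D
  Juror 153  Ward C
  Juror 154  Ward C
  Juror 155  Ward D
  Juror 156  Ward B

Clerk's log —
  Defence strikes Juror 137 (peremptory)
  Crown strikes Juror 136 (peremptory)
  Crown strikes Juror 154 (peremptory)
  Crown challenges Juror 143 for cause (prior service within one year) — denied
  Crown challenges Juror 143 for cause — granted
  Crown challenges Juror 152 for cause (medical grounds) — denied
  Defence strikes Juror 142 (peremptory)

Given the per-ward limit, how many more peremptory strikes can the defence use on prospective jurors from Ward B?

Defence peremptories so far: #137, #142 — 2 of 2 used, 0 left overall.
Against Ward B: #142 — 1 used; per-ward cap 2 leaves 1.
Binding limit: min(0, 1) = 0.

0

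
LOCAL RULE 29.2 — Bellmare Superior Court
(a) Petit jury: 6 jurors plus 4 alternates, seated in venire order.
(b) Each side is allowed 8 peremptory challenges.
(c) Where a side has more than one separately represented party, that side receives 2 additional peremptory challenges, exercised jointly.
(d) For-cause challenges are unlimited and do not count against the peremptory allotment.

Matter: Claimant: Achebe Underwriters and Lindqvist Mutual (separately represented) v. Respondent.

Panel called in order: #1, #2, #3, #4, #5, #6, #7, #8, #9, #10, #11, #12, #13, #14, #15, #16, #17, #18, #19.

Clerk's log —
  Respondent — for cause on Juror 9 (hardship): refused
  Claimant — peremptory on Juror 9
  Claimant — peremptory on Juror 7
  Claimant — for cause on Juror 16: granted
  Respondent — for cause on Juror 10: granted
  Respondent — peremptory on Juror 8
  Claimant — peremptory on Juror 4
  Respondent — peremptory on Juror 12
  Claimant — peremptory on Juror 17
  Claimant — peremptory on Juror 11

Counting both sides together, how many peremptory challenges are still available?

11

Claimant allotment: 8 base + 2 multi-party = 10. Respondent allotment: 8.
Claimant peremptories used: #9, #7, #4, #17, #11 — 5 (the for-cause on #16 doesn't count).
Respondent peremptories used: #8, #12 — 2 (for-cause on #9, #10 don't count).
Remaining: (10 − 5) + (8 − 2) = 11.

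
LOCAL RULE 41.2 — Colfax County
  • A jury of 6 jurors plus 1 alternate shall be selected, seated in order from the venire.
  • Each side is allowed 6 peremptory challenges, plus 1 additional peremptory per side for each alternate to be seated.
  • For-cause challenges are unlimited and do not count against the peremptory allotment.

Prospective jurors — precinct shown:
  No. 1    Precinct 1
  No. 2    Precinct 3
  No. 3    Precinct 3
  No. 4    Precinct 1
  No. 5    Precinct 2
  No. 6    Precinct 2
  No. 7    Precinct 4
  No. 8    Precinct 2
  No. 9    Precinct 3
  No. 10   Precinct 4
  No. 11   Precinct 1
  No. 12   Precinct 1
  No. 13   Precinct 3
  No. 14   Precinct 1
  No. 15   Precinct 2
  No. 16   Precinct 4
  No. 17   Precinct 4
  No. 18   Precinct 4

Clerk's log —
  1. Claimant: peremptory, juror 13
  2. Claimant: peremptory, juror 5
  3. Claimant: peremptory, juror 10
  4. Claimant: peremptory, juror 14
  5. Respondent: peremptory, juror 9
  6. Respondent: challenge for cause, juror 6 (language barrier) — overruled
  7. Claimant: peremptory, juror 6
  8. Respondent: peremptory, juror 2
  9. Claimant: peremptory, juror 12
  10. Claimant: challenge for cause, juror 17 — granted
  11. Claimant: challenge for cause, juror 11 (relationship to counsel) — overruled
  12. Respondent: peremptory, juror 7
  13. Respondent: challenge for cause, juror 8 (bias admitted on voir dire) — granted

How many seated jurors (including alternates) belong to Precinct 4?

Removed: #2, #5, #6, #7, #8, #9, #10, #12, #13, #14, #17.
Seated (7 incl. alternates): #1, #3, #4, #11, #15, #16, #18.
Of those, in Precinct 4: #16, #18 → 2.

2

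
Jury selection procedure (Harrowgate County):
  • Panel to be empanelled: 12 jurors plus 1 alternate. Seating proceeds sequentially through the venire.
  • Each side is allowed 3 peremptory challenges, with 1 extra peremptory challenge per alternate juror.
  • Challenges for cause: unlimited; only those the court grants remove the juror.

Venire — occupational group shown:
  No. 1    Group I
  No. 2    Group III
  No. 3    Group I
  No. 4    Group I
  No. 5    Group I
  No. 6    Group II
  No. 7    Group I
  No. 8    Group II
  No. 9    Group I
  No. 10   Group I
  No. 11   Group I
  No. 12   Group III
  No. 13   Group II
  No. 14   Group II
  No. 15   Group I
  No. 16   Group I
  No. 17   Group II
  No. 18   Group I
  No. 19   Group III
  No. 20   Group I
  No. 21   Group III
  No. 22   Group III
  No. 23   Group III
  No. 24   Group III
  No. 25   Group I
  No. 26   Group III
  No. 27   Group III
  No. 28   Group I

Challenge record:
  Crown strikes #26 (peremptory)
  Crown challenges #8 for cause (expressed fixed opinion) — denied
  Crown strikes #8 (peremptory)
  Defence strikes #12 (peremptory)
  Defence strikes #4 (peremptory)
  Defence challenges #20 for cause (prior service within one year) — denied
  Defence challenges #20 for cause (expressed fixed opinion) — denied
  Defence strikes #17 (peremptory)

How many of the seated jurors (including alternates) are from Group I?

9

Removed: #4, #8, #12, #17, #26.
Seated (13 incl. alternates): #1, #2, #3, #5, #6, #7, #9, #10, #11, #13, #14, #15, #16.
Of those, in Group I: #1, #3, #5, #7, #9, #10, #11, #15, #16 → 9.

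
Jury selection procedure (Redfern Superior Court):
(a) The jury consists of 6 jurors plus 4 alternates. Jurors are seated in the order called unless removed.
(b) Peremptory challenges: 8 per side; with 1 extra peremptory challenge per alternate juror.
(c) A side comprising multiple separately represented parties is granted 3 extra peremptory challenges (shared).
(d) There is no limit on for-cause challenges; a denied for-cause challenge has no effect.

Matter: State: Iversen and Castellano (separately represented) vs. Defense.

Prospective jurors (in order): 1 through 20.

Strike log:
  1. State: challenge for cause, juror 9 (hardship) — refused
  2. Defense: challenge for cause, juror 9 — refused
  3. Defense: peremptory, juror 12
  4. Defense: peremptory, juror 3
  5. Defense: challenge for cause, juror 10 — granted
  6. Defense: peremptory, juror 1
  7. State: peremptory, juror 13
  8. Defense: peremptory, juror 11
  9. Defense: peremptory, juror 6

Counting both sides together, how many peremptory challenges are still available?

State allotment: 8 base + 1 × 4 alternates + 3 multi-party = 15. Defense allotment: 8 base + 1 × 4 alternates = 12.
State peremptories used: #13 — 1 (the for-cause on #9 doesn't count).
Defense peremptories used: #12, #3, #1, #11, #6 — 5 (for-cause on #9, #10 don't count).
Remaining: (15 − 1) + (12 − 5) = 21.

21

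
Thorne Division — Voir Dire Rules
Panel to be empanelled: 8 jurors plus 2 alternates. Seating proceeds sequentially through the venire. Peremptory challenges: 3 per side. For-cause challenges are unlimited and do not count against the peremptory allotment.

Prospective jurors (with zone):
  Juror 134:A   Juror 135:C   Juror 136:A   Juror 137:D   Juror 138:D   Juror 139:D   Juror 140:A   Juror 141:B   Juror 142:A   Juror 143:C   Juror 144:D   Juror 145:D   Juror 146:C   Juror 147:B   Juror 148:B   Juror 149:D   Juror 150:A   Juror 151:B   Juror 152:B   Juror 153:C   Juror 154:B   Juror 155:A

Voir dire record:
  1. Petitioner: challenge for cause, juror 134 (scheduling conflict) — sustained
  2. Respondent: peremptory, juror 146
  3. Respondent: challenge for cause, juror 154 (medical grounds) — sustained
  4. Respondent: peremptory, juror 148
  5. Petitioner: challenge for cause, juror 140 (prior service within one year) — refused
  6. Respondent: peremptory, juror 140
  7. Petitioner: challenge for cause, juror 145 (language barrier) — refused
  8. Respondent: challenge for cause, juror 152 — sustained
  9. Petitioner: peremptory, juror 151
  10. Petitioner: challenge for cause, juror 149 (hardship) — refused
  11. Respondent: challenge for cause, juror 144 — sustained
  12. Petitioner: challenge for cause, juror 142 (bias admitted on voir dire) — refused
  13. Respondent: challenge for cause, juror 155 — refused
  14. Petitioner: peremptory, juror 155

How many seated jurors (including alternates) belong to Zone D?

Removed: #134, #140, #144, #146, #148, #151, #152, #154, #155.
Seated (10 incl. alternates): #135, #136, #137, #138, #139, #141, #142, #143, #145, #147.
Of those, in Zone D: #137, #138, #139, #145 → 4.

4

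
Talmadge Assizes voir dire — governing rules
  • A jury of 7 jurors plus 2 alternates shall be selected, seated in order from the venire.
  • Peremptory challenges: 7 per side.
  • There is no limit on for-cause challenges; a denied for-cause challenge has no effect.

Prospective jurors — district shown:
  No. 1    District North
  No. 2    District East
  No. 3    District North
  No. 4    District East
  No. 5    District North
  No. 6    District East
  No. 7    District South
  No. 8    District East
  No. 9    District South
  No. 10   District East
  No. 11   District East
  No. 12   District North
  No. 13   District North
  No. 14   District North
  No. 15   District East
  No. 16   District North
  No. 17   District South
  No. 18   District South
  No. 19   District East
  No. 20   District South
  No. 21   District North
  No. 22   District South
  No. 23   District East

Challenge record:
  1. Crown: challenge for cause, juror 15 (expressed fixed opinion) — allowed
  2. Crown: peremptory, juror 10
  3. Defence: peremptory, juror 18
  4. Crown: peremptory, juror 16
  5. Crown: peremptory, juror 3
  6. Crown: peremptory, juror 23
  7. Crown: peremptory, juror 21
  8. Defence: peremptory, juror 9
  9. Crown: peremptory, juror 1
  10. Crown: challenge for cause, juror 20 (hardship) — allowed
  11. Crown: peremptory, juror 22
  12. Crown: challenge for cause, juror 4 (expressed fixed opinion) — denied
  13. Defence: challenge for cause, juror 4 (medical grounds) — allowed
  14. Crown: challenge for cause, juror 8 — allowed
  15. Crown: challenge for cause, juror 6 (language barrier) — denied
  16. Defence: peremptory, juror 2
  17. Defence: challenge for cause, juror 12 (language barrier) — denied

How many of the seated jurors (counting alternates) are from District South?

Removed: #1, #2, #3, #4, #8, #9, #10, #15, #16, #18, #20, #21, #22, #23.
Seated (9 incl. alternates): #5, #6, #7, #11, #12, #13, #14, #17, #19.
Of those, in District South: #7, #17 → 2.

2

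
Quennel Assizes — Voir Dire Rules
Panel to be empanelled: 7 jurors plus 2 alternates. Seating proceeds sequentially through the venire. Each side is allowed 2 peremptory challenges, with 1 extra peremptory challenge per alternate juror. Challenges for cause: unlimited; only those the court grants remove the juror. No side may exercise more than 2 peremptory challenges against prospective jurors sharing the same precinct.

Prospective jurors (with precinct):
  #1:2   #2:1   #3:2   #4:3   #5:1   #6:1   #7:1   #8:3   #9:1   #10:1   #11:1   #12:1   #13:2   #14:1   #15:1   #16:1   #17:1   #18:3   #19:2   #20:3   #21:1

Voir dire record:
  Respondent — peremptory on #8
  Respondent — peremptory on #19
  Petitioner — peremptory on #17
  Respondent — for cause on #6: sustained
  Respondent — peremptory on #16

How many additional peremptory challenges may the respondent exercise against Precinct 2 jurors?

Respondent peremptories so far: #8, #19, #16 — 3 of 4 used, 1 left overall.
Against Precinct 2: #19 — 1 used; per-precinct cap 2 leaves 1.
Binding limit: min(1, 1) = 1.

1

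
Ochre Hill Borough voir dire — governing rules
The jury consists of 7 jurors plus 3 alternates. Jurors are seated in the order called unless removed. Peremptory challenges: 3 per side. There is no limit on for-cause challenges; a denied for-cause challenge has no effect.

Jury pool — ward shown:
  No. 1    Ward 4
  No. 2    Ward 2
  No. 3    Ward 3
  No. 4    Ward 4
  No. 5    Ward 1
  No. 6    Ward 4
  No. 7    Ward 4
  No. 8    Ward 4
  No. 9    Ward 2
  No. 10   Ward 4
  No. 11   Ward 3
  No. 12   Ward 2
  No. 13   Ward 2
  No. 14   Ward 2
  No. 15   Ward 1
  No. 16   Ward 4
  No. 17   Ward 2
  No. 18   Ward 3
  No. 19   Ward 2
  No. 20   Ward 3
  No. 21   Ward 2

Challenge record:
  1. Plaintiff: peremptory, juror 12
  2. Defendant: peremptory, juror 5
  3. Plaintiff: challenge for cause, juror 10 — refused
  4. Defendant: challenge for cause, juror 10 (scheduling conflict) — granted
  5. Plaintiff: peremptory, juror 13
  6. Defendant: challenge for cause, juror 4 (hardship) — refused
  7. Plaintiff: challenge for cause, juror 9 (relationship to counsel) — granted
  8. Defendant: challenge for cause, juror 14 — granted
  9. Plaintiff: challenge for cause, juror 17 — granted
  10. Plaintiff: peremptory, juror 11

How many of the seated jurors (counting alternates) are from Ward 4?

6

Removed: #5, #9, #10, #11, #12, #13, #14, #17.
Seated (10 incl. alternates): #1, #2, #3, #4, #6, #7, #8, #15, #16, #18.
Of those, in Ward 4: #1, #4, #6, #7, #8, #16 → 6.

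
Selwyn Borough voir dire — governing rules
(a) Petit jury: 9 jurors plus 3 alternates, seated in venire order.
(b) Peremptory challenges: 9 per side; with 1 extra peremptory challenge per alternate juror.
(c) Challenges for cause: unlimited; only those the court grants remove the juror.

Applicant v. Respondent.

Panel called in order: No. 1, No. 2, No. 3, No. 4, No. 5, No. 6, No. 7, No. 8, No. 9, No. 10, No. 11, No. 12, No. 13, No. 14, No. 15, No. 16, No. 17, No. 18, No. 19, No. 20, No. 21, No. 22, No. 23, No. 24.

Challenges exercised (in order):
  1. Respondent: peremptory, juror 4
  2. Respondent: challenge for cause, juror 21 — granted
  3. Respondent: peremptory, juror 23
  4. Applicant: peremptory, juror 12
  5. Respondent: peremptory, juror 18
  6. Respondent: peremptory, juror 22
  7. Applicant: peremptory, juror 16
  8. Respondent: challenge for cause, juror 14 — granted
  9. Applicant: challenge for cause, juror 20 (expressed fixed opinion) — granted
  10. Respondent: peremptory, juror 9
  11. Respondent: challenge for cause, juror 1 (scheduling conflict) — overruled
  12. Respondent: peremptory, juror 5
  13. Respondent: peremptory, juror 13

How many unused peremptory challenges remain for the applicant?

10

Applicant allotment: 9 base + 1 × 3 alternates = 12.
Applicant peremptories used: #12, #16 — 2 (the for-cause on #20 doesn't count).
Remaining: 12 − 2 = 10.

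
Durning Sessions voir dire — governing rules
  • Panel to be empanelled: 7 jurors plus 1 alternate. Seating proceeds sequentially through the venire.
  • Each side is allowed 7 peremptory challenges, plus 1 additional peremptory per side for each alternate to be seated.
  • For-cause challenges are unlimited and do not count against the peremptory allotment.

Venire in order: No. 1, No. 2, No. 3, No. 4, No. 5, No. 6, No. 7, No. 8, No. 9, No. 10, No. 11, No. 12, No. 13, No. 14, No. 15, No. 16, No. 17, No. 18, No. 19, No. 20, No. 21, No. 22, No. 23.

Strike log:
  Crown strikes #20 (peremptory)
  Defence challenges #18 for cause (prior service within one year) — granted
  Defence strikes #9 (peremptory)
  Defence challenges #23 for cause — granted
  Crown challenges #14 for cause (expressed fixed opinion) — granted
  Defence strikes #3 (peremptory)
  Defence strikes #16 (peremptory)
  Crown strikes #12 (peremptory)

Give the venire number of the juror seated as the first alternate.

10

Removed: #3, #9, #12, #14, #16, #18, #20, #23.
Seating in order: seats 1–7 → #1, #2, #4, #5, #6, #7, #8; alternates → #10.
So alternate 1 is #10.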